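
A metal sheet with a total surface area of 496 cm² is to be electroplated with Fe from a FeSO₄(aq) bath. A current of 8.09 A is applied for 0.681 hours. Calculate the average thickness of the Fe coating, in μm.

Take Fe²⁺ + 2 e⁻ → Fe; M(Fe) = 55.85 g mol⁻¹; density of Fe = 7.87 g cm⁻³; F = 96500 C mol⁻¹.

Q = I·t = 8.090 × 2451.6 = 19830 C; n(e⁻) = 0.2055 mol.
n(Fe) = n(e⁻)/2 = 0.1028 mol, so m = 0.1028 × 55.85 = 5.739 g.
Volume = m/ρ = 5.739 / 7.87 = 0.7293 cm³.
Thickness = V/A = 0.7293 / 496 = 0.00147 cm = 14.7 μm.

14.7 μm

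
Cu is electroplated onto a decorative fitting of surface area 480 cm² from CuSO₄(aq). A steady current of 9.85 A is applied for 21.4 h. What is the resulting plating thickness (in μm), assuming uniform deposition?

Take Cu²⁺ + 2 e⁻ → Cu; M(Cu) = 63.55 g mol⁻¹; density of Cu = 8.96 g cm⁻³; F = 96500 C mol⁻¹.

Q = I·t = 9.850 × 77040 = 758800 C; n(e⁻) = 7.864 mol.
n(Cu) = n(e⁻)/2 = 3.932 mol, so m = 3.932 × 63.55 = 249.9 g.
Volume = m/ρ = 249.9 / 8.96 = 27.89 cm³.
Thickness = V/A = 27.89 / 480 = 0.0581 cm = 581 μm.

581 μm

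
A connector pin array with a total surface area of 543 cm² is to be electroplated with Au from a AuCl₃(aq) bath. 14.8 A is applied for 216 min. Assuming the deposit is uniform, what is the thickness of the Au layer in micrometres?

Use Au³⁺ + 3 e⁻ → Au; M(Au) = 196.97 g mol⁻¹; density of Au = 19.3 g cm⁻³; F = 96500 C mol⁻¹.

Q = I·t = 14.80 × 12960 = 191800 C; n(e⁻) = 1.988 mol.
n(Au) = n(e⁻)/3 = 0.6625 mol, so m = 0.6625 × 196.97 = 130.5 g.
Volume = m/ρ = 130.5 / 19.3 = 6.762 cm³.
Thickness = V/A = 6.762 / 543 = 0.0125 cm = 125 μm.

125 μm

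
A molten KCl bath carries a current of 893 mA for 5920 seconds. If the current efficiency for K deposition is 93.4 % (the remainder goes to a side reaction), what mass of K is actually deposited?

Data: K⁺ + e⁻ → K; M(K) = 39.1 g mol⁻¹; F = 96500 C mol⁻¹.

Q = I·t = 0.8930 × 5920.0 = 5287 C.
n(e⁻) = 5287/96500 = 0.05478 mol; theoretically n(K) = 0.05478/1 = 0.05478 mol, m_theo = 2.142 g.
At 93.4 % efficiency, m_actual = 0.934 × 2.142 = 2.00 g.

2.00 g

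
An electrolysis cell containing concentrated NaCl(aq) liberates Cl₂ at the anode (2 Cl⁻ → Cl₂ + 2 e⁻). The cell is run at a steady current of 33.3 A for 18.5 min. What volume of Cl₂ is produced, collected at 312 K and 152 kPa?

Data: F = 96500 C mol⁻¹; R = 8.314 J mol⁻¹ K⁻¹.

Q = I·t = 33.30 A × 1110.0 s = 36960 C.
n(e⁻) = Q/F = 36960 / 96500 = 0.3830 mol.
2 electrons are transferred per Cl₂ molecule, so n(Cl₂) = 0.3830 / 2 = 0.1915 mol.
V = nRT/P = (0.1915 × 8.314 × 312) / (152 × 10³ Pa) = 0.00327 m³ = 3.27 L.

3.27 L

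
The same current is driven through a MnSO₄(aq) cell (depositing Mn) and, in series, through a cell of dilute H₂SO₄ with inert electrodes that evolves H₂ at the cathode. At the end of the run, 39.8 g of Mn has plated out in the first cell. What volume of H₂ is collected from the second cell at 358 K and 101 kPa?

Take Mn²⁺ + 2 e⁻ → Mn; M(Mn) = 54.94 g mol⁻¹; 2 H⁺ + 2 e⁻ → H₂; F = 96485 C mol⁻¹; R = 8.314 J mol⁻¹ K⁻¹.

21.3 L

n(Mn) = 39.8 / 54.94 = 0.7244 mol, so n(e⁻) = 2 × 0.7244 = 1.449 mol.
The cells are in series, so the same 1.449 mol of electrons passes through the second cell.
2 H⁺ + 2 e⁻ → H₂ — 2 mol e⁻ per mol H₂, so n(H₂) = 1.449/2 = 0.7244 mol.
V = nRT/P = (0.7244 × 8.314 × 358) / (101 × 10³) = 0.0213 m³ = 21.3 L.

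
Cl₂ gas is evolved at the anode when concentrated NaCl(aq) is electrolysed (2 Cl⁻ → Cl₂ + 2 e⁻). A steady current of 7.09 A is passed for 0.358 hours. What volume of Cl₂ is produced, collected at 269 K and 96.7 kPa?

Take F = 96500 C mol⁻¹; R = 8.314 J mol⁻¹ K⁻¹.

Q = I·t = 7.090 A × 1288.8 s = 9138 C.
n(e⁻) = Q/F = 9138 / 96500 = 0.09469 mol.
2 electrons are transferred per Cl₂ molecule, so n(Cl₂) = 0.09469 / 2 = 0.04735 mol.
V = nRT/P = (0.04735 × 8.314 × 269) / (96.7 × 10³ Pa) = 0.00109 m³ = 1.09 L.

1.09 L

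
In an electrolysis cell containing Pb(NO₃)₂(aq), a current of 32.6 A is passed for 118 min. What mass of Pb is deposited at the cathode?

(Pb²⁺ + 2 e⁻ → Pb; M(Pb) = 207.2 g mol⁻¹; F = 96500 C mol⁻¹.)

248 g

Q = I·t = 32.60 A × 7080.0 s = 230800 C.
n(e⁻) = Q/F = 230800 / 96500 = 2.392 mol.
Pb²⁺ + 2 e⁻ → Pb, so n(Pb) = n(e⁻)/2 = 1.196 mol.
m = n·M = 1.196 × 207.2 = 248 g.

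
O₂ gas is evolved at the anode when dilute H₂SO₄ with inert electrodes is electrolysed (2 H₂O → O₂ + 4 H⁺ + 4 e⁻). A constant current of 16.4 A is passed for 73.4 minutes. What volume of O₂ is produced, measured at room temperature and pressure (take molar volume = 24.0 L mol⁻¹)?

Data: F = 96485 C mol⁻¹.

4.49 L

Q = I·t = 16.40 A × 4404.0 s = 72230 C.
n(e⁻) = Q/F = 72230 / 96485 = 0.7486 mol.
4 electrons are transferred per O₂ molecule, so n(O₂) = 0.7486 / 4 = 0.1871 mol.
V = n × V_m = 0.1871 × 24.0 = 4.49 L.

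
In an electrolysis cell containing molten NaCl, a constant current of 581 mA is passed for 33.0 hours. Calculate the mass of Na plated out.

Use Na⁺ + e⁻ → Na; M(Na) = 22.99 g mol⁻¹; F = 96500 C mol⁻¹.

16.4 g

Q = I·t = 0.5810 A × 118800 s = 69020 C.
n(e⁻) = Q/F = 69020 / 96500 = 0.7153 mol.
Na⁺ + e⁻ → Na, so n(Na) = n(e⁻)/1 = 0.7153 mol.
m = n·M = 0.7153 × 22.99 = 16.4 g.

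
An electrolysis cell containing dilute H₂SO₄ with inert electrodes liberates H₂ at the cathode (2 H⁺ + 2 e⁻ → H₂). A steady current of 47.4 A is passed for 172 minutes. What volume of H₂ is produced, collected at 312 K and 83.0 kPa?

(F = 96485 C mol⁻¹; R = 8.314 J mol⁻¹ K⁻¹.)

Q = I·t = 47.40 A × 10320 s = 489200 C.
n(e⁻) = Q/F = 489200 / 96485 = 5.070 mol.
2 electrons are transferred per H₂ molecule, so n(H₂) = 5.070 / 2 = 2.535 mol.
V = nRT/P = (2.535 × 8.314 × 312) / (83.0 × 10³ Pa) = 0.0792 m³ = 79.2 L.

79.2 L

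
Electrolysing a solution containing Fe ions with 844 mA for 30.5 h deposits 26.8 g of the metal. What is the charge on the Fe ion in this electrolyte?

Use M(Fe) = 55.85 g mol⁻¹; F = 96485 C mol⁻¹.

+2

Q = I·t = 0.8440 A × 109800 s = 92670 C, so n(e⁻) = 92670/96485 = 0.9605 mol.
n(Fe) deposited = 26.8 / 55.85 = 0.4799 mol.
Electrons per atom = n(e⁻)/n(Fe) = 0.9605 / 0.4799 = 2.00 ≈ 2, so the ion is Fe²⁺.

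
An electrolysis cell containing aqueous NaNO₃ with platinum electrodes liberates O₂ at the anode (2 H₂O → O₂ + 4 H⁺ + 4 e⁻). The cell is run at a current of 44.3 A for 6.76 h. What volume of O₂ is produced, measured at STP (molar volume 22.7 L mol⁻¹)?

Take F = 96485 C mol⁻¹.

63.4 L

Q = I·t = 44.30 A × 24336 s = 1078000 C.
n(e⁻) = Q/F = 1078000 / 96485 = 11.17 mol.
4 electrons are transferred per O₂ molecule, so n(O₂) = 11.17 / 4 = 2.793 mol.
V = n × V_m = 2.793 × 22.7 = 63.4 L.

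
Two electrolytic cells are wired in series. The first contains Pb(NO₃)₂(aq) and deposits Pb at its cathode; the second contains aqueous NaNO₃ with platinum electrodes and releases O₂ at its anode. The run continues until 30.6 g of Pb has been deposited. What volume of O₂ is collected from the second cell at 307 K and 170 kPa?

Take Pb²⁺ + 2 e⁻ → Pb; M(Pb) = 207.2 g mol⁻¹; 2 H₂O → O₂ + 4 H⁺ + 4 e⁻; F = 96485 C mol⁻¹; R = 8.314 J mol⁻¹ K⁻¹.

1.11 L

n(Pb) = 30.6 / 207.2 = 0.1477 mol, so n(e⁻) = 2 × 0.1477 = 0.2954 mol.
The cells are in series, so the same 0.2954 mol of electrons passes through the second cell.
2 H₂O → O₂ + 4 H⁺ + 4 e⁻ — 4 mol e⁻ per mol O₂, so n(O₂) = 0.2954/4 = 0.07384 mol.
V = nRT/P = (0.07384 × 8.314 × 307) / (170 × 10³) = 0.00111 m³ = 1.11 L.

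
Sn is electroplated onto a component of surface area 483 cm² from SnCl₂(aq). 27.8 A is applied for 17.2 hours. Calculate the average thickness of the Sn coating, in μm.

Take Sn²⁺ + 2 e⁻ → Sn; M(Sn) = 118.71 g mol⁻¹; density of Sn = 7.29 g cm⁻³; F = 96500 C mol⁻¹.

3010 μm

Q = I·t = 27.80 × 61920 = 1721000 C; n(e⁻) = 17.84 mol.
n(Sn) = n(e⁻)/2 = 8.919 mol, so m = 8.919 × 118.71 = 1059 g.
Volume = m/ρ = 1059 / 7.29 = 145.2 cm³.
Thickness = V/A = 145.2 / 483 = 0.301 cm = 3010 μm.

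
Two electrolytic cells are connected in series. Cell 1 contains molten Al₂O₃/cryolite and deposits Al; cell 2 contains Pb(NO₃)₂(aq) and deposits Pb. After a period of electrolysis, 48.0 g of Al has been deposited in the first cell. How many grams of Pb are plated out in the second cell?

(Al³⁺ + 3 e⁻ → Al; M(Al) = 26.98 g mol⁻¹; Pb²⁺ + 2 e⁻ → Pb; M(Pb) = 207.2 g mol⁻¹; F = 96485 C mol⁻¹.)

553 g

n(Al) = 48.0 / 26.98 = 1.779 mol.
Since Al³⁺ + 3 e⁻ → Al, n(e⁻) passed = 3 × 1.779 = 5.337 mol.
Cells in series carry the same charge, so the same 5.337 mol of electrons passes through cell 2.
Pb²⁺ + 2 e⁻ → Pb, so n(Pb) = 5.337 / 2 = 2.669 mol.
m(Pb) = 2.669 × 207.2 = 553 g.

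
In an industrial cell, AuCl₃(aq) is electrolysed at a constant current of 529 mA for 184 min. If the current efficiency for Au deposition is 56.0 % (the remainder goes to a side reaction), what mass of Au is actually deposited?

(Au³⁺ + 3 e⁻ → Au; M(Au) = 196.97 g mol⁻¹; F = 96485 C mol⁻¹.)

2.23 g

Q = I·t = 0.5290 × 11040 = 5840 C.
n(e⁻) = 5840/96485 = 0.06053 mol; theoretically n(Au) = 0.06053/3 = 0.02018 mol, m_theo = 3.974 g.
At 56.0 % efficiency, m_actual = 0.560 × 3.974 = 2.23 g.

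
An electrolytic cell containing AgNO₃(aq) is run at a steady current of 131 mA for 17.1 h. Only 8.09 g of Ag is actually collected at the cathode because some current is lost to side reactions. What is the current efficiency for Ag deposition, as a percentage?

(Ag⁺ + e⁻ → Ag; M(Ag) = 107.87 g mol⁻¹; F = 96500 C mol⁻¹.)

Q = I·t = 0.1310 × 61560 = 8064 C; n(e⁻) = 8064/96500 = 0.08357 mol.
Theoretical n(Ag) = n(e⁻)/1 = 0.08357 mol, i.e. m_theo = 0.08357 × 107.87 = 9.015 g.
Efficiency = m_actual / m_theo = 8.09 / 9.015 = 89.7 %.

89.7 %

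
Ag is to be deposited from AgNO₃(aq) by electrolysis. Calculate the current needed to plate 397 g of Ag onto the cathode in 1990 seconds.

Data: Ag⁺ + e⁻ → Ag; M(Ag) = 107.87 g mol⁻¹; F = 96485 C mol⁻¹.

178 A

n(Ag) = 397 / 107.87 = 3.680 mol.
n(e⁻) = 1 × 3.680 = 3.680 mol.
Q = n(e⁻)·F = 3.680 × 96485 = 355100 C.
I = Q/t = 355100 / 1990.0 s = 178 A.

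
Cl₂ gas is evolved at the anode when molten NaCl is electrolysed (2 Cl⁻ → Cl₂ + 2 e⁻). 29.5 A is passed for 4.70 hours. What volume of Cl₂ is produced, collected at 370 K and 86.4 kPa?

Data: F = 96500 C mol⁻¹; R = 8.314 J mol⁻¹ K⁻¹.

Q = I·t = 29.50 A × 16920 s = 499100 C.
n(e⁻) = Q/F = 499100 / 96500 = 5.172 mol.
2 electrons are transferred per Cl₂ molecule, so n(Cl₂) = 5.172 / 2 = 2.586 mol.
V = nRT/P = (2.586 × 8.314 × 370) / (86.4 × 10³ Pa) = 0.0921 m³ = 92.1 L.

92.1 L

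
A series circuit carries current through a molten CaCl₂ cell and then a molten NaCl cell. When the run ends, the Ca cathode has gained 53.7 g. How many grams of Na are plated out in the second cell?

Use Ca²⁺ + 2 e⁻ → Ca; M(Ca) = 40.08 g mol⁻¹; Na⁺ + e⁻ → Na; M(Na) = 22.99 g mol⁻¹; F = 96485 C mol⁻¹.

n(Ca) = 53.7 / 40.08 = 1.340 mol.
Since Ca²⁺ + 2 e⁻ → Ca, n(e⁻) passed = 2 × 1.340 = 2.680 mol.
Cells in series carry the same charge, so the same 2.680 mol of electrons passes through cell 2.
Na⁺ + e⁻ → Na, so n(Na) = 2.680 / 1 = 2.680 mol.
m(Na) = 2.680 × 22.99 = 61.6 g.

61.6 g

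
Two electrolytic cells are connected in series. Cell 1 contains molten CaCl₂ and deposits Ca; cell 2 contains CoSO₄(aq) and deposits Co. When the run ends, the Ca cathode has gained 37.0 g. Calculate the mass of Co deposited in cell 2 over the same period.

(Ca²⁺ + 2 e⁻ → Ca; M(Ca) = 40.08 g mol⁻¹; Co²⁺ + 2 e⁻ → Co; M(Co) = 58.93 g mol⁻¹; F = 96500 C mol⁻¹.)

n(Ca) = 37.0 / 40.08 = 0.9232 mol.
Since Ca²⁺ + 2 e⁻ → Ca, n(e⁻) passed = 2 × 0.9232 = 1.846 mol.
Cells in series carry the same charge, so the same 1.846 mol of electrons passes through cell 2.
Co²⁺ + 2 e⁻ → Co, so n(Co) = 1.846 / 2 = 0.9232 mol.
m(Co) = 0.9232 × 58.93 = 54.4 g.

54.4 g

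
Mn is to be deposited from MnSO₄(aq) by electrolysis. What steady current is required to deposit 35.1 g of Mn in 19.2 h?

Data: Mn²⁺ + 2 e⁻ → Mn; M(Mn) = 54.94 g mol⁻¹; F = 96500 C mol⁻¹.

1.78 A

n(Mn) = 35.1 / 54.94 = 0.6389 mol.
n(e⁻) = 2 × 0.6389 = 1.278 mol.
Q = n(e⁻)·F = 1.278 × 96500 = 123300 C.
I = Q/t = 123300 / 69120 s = 1.78 A.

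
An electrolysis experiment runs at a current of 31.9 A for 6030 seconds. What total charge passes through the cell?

1.92 × 10⁵ C

Q = I·t = 31.90 A × 6030.0 s = 1.92 × 10⁵ C.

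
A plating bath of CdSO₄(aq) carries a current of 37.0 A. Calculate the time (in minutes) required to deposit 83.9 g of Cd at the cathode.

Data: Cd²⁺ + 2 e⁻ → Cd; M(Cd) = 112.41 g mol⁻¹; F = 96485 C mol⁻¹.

n(Cd) = m/M = 83.9 / 112.41 = 0.7464 mol.
Each Cd atom requires 2 electrons, so n(e⁻) = 2 × 0.7464 = 1.493 mol.
Q = n(e⁻)·F = 1.493 × 96485 = 144000 C.
t = Q/I = 144000 / 37.00 A = 3893 s = 64.9 min.

64.9 min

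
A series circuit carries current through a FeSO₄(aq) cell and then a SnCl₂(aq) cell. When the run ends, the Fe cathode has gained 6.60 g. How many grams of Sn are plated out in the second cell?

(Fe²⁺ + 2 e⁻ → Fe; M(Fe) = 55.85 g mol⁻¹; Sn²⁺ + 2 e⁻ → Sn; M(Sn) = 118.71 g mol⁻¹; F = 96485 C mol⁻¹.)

14.0 g

n(Fe) = 6.60 / 55.85 = 0.1182 mol.
Since Fe²⁺ + 2 e⁻ → Fe, n(e⁻) passed = 2 × 0.1182 = 0.2363 mol.
Cells in series carry the same charge, so the same 0.2363 mol of electrons passes through cell 2.
Sn²⁺ + 2 e⁻ → Sn, so n(Sn) = 0.2363 / 2 = 0.1182 mol.
m(Sn) = 0.1182 × 118.71 = 14.0 g.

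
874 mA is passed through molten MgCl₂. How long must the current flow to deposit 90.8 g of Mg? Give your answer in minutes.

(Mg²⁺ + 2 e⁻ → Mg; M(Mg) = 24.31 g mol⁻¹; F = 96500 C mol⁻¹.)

13700 min

n(Mg) = m/M = 90.8 / 24.31 = 3.735 mol.
Each Mg atom requires 2 electrons, so n(e⁻) = 2 × 3.735 = 7.470 mol.
Q = n(e⁻)·F = 7.470 × 96500 = 720900 C.
t = Q/I = 720900 / 0.8740 A = 824800 s = 13700 min.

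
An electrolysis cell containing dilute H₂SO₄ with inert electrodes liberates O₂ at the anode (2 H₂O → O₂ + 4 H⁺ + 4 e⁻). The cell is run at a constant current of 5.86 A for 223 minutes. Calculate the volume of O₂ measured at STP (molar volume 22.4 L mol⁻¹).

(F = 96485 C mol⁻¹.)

4.55 L

Q = I·t = 5.860 A × 13380 s = 78410 C.
n(e⁻) = Q/F = 78410 / 96485 = 0.8126 mol.
4 electrons are transferred per O₂ molecule, so n(O₂) = 0.8126 / 4 = 0.2032 mol.
V = n × V_m = 0.2032 × 22.4 = 4.55 L.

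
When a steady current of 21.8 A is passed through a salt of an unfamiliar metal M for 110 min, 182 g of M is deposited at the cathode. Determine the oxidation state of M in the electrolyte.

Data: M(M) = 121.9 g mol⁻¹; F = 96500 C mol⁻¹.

+1

Q = I·t = 21.80 A × 6600.0 s = 143900 C, so n(e⁻) = 143900/96500 = 1.491 mol.
n(M) deposited = 182 / 121.9 = 1.493 mol.
Electrons per atom = n(e⁻)/n(M) = 1.491 / 1.493 = 0.999 ≈ 1, so the ion is M⁺.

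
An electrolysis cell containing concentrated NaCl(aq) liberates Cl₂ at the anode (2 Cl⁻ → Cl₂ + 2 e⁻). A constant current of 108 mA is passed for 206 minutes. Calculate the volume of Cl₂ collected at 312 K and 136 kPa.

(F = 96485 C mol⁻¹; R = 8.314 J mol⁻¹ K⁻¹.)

Q = I·t = 0.1080 A × 12360 s = 1335 C.
n(e⁻) = Q/F = 1335 / 96485 = 0.01384 mol.
2 electrons are transferred per Cl₂ molecule, so n(Cl₂) = 0.01384 / 2 = 0.006918 mol.
V = nRT/P = (0.006918 × 8.314 × 312) / (136 × 10³ Pa) = 1.32 × 10⁻⁴ m³ = 0.132 L.

0.132 L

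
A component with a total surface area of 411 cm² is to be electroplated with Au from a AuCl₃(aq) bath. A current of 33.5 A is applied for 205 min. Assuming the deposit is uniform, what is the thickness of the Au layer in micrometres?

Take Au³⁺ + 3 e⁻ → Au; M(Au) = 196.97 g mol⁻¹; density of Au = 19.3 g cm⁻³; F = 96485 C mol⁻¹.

353 μm

Q = I·t = 33.50 × 12300 = 412000 C; n(e⁻) = 4.271 mol.
n(Au) = n(e⁻)/3 = 1.424 mol, so m = 1.424 × 196.97 = 280.4 g.
Volume = m/ρ = 280.4 / 19.3 = 14.53 cm³.
Thickness = V/A = 14.53 / 411 = 0.0353 cm = 353 μm.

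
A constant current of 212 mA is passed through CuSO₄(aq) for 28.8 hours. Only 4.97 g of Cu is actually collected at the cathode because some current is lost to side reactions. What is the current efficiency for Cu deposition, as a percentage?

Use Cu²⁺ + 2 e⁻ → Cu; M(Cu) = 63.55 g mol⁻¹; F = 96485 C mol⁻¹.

68.7 %

Q = I·t = 0.2120 × 103680 = 21980 C; n(e⁻) = 21980/96485 = 0.2278 mol.
Theoretical n(Cu) = n(e⁻)/2 = 0.1139 mol, i.e. m_theo = 0.1139 × 63.55 = 7.239 g.
Efficiency = m_actual / m_theo = 4.97 / 7.239 = 68.7 %.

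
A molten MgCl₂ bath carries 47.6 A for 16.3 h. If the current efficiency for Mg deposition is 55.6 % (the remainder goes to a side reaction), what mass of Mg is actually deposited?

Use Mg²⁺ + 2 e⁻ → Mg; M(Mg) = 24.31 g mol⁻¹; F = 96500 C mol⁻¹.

196 g

Q = I·t = 47.60 × 58680 = 2793000 C.
n(e⁻) = 2793000/96500 = 28.94 mol; theoretically n(Mg) = 28.94/2 = 14.47 mol, m_theo = 351.8 g.
At 55.6 % efficiency, m_actual = 0.556 × 351.8 = 196 g.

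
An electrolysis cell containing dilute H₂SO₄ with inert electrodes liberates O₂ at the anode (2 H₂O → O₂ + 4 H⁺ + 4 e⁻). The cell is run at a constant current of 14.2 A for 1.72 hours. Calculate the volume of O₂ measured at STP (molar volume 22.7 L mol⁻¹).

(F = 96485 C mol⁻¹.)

Q = I·t = 14.20 A × 6192.0 s = 87930 C.
n(e⁻) = Q/F = 87930 / 96485 = 0.9113 mol.
4 electrons are transferred per O₂ molecule, so n(O₂) = 0.9113 / 4 = 0.2278 mol.
V = n × V_m = 0.2278 × 22.7 = 5.17 L.

5.17 L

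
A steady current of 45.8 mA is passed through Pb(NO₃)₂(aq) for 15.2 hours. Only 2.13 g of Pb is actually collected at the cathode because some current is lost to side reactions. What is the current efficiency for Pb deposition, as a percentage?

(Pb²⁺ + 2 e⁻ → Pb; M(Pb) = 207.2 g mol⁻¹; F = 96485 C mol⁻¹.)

Q = I·t = 0.04580 × 54720 = 2506 C; n(e⁻) = 2506/96485 = 0.02597 mol.
Theoretical n(Pb) = n(e⁻)/2 = 0.01299 mol, i.e. m_theo = 0.01299 × 207.2 = 2.691 g.
Efficiency = m_actual / m_theo = 2.13 / 2.691 = 79.2 %.

79.2 %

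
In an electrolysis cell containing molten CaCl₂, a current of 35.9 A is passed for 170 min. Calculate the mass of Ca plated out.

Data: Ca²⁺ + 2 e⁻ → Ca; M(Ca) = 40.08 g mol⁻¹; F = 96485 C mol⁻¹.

Q = I·t = 35.90 A × 10200 s = 366200 C.
n(e⁻) = Q/F = 366200 / 96485 = 3.795 mol.
Ca²⁺ + 2 e⁻ → Ca, so n(Ca) = n(e⁻)/2 = 1.898 mol.
m = n·M = 1.898 × 40.08 = 76.1 g.

76.1 g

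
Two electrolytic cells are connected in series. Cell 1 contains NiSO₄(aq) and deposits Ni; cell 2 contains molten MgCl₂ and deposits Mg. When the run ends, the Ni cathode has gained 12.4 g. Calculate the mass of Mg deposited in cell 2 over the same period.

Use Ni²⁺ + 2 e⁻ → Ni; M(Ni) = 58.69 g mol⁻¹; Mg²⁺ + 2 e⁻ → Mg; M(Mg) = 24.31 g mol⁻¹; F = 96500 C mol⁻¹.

5.14 g

n(Ni) = 12.4 / 58.69 = 0.2113 mol.
Since Ni²⁺ + 2 e⁻ → Ni, n(e⁻) passed = 2 × 0.2113 = 0.4226 mol.
Cells in series carry the same charge, so the same 0.4226 mol of electrons passes through cell 2.
Mg²⁺ + 2 e⁻ → Mg, so n(Mg) = 0.4226 / 2 = 0.2113 mol.
m(Mg) = 0.2113 × 24.31 = 5.14 g.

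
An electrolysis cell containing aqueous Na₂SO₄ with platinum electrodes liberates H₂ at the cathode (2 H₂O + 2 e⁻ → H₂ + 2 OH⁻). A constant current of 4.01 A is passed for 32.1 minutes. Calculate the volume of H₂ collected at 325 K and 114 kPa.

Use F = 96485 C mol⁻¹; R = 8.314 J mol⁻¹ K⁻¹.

Q = I·t = 4.010 A × 1926.0 s = 7723 C.
n(e⁻) = Q/F = 7723 / 96485 = 0.08005 mol.
2 electrons are transferred per H₂ molecule, so n(H₂) = 0.08005 / 2 = 0.04002 mol.
V = nRT/P = (0.04002 × 8.314 × 325) / (114 × 10³ Pa) = 9.49 × 10⁻⁴ m³ = 0.949 L.

0.949 L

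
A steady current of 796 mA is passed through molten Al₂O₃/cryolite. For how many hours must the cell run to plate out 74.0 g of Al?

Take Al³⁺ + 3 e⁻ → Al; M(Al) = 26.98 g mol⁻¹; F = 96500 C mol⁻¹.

n(Al) = m/M = 74.0 / 26.98 = 2.743 mol.
Each Al atom requires 3 electrons, so n(e⁻) = 3 × 2.743 = 8.228 mol.
Q = n(e⁻)·F = 8.228 × 96500 = 794000 C.
t = Q/I = 794000 / 0.7960 A = 997500 s = 277 h.

277 h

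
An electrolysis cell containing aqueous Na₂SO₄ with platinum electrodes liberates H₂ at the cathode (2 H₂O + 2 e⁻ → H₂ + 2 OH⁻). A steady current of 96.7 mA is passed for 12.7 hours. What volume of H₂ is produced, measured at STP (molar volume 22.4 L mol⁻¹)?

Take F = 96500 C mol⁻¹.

Q = I·t = 0.09670 A × 45720 s = 4421 C.
n(e⁻) = Q/F = 4421 / 96500 = 0.04581 mol.
2 electrons are transferred per H₂ molecule, so n(H₂) = 0.04581 / 2 = 0.02291 mol.
V = n × V_m = 0.02291 × 22.4 = 0.513 L.

0.513 L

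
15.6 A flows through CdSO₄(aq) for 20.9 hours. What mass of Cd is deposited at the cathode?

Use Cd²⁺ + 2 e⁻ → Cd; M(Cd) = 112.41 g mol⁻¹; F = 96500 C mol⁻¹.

684 g

Q = I·t = 15.60 A × 75240 s = 1174000 C.
n(e⁻) = Q/F = 1174000 / 96500 = 12.16 mol.
Cd²⁺ + 2 e⁻ → Cd, so n(Cd) = n(e⁻)/2 = 6.082 mol.
m = n·M = 6.082 × 112.41 = 684 g.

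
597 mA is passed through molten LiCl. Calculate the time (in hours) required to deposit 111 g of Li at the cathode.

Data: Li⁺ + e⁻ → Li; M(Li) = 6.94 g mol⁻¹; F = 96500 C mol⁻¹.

718 h

n(Li) = m/M = 111 / 6.94 = 15.99 mol.
Each Li atom requires 1 electron, so n(e⁻) = 1 × 15.99 = 15.99 mol.
Q = n(e⁻)·F = 15.99 × 96500 = 1543000 C.
t = Q/I = 1543000 / 0.5970 A = 2585000 s = 718 h.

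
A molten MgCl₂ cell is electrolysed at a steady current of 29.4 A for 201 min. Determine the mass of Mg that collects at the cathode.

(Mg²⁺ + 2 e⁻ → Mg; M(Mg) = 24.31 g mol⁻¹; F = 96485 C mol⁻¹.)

Q = I·t = 29.40 A × 12060 s = 354600 C.
n(e⁻) = Q/F = 354600 / 96485 = 3.675 mol.
Mg²⁺ + 2 e⁻ → Mg, so n(Mg) = n(e⁻)/2 = 1.837 mol.
m = n·M = 1.837 × 24.31 = 44.7 g.

44.7 g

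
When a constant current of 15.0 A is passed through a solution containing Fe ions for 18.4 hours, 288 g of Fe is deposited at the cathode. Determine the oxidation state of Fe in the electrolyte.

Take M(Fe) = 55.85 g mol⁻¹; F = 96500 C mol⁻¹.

+2

Q = I·t = 15.00 A × 66240 s = 993600 C, so n(e⁻) = 993600/96500 = 10.30 mol.
n(Fe) deposited = 288 / 55.85 = 5.157 mol.
Electrons per atom = n(e⁻)/n(Fe) = 10.30 / 5.157 = 2.00 ≈ 2, so the ion is Fe²⁺.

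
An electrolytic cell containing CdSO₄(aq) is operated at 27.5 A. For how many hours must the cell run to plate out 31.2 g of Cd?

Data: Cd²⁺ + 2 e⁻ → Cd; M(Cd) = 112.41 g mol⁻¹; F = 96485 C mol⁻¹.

n(Cd) = m/M = 31.2 / 112.41 = 0.2776 mol.
Each Cd atom requires 2 electrons, so n(e⁻) = 2 × 0.2776 = 0.5551 mol.
Q = n(e⁻)·F = 0.5551 × 96485 = 53560 C.
t = Q/I = 53560 / 27.50 A = 1948 s = 0.541 h.

0.541 h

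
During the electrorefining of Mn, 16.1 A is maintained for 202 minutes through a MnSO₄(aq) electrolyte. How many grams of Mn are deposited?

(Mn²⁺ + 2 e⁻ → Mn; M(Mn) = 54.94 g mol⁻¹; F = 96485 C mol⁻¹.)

55.6 g

Q = I·t = 16.10 A × 12120 s = 195100 C.
n(e⁻) = Q/F = 195100 / 96485 = 2.022 mol.
Mn²⁺ + 2 e⁻ → Mn, so n(Mn) = n(e⁻)/2 = 1.011 mol.
m = n·M = 1.011 × 54.94 = 55.6 g.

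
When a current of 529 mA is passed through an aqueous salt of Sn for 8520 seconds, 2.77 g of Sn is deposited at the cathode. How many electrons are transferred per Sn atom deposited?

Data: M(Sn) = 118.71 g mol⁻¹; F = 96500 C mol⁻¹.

Q = I·t = 0.5290 A × 8520.0 s = 4507 C, so n(e⁻) = 4507/96500 = 0.04671 mol.
n(Sn) deposited = 2.77 / 118.71 = 0.02333 mol.
Electrons per atom = n(e⁻)/n(Sn) = 0.04671 / 0.02333 = 2.00 ≈ 2, so the ion is Sn²⁺.

2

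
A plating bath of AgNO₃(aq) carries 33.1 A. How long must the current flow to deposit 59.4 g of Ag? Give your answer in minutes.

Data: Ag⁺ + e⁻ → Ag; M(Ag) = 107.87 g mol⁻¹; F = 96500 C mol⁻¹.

26.8 min

n(Ag) = m/M = 59.4 / 107.87 = 0.5507 mol.
Each Ag atom requires 1 electron, so n(e⁻) = 1 × 0.5507 = 0.5507 mol.
Q = n(e⁻)·F = 0.5507 × 96500 = 53140 C.
t = Q/I = 53140 / 33.10 A = 1605 s = 26.8 min.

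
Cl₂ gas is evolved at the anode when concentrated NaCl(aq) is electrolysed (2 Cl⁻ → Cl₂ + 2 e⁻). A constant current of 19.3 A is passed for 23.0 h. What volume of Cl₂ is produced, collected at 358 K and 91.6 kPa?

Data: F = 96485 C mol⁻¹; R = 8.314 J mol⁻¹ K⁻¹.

269 L

Q = I·t = 19.30 A × 82800 s = 1598000 C.
n(e⁻) = Q/F = 1598000 / 96485 = 16.56 mol.
2 electrons are transferred per Cl₂ molecule, so n(Cl₂) = 16.56 / 2 = 8.281 mol.
V = nRT/P = (8.281 × 8.314 × 358) / (91.6 × 10³ Pa) = 0.269 m³ = 269 L.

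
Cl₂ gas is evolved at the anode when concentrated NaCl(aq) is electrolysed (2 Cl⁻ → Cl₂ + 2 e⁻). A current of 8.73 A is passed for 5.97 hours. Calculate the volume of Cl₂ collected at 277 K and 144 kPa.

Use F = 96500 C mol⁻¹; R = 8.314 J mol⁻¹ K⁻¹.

Q = I·t = 8.730 A × 21492 s = 187600 C.
n(e⁻) = Q/F = 187600 / 96500 = 1.944 mol.
2 electrons are transferred per Cl₂ molecule, so n(Cl₂) = 1.944 / 2 = 0.9722 mol.
V = nRT/P = (0.9722 × 8.314 × 277) / (144 × 10³ Pa) = 0.0155 m³ = 15.5 L.

15.5 L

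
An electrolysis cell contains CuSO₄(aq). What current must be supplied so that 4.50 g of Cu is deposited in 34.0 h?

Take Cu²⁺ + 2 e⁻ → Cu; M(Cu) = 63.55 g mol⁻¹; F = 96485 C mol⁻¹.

0.112 A

n(Cu) = 4.50 / 63.55 = 0.07081 mol.
n(e⁻) = 2 × 0.07081 = 0.1416 mol.
Q = n(e⁻)·F = 0.1416 × 96485 = 13660 C.
I = Q/t = 13660 / 122400 s = 0.112 A.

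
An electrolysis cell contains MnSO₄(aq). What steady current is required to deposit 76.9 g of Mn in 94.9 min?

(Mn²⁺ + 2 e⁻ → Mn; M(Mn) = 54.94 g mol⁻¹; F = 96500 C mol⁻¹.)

47.4 A

n(Mn) = 76.9 / 54.94 = 1.400 mol.
n(e⁻) = 2 × 1.400 = 2.799 mol.
Q = n(e⁻)·F = 2.799 × 96500 = 270100 C.
I = Q/t = 270100 / 5694.0 s = 47.4 A.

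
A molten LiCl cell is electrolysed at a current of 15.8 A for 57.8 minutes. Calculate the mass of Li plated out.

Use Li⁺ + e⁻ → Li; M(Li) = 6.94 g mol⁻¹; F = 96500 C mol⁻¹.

3.94 g

Q = I·t = 15.80 A × 3468.0 s = 54790 C.
n(e⁻) = Q/F = 54790 / 96500 = 0.5678 mol.
Li⁺ + e⁻ → Li, so n(Li) = n(e⁻)/1 = 0.5678 mol.
m = n·M = 0.5678 × 6.94 = 3.94 g.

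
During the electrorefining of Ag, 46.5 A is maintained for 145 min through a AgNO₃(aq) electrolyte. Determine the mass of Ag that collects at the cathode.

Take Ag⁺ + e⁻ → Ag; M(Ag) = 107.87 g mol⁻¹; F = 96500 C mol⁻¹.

Q = I·t = 46.50 A × 8700.0 s = 404600 C.
n(e⁻) = Q/F = 404600 / 96500 = 4.192 mol.
Ag⁺ + e⁻ → Ag, so n(Ag) = n(e⁻)/1 = 4.192 mol.
m = n·M = 4.192 × 107.87 = 452 g.

452 g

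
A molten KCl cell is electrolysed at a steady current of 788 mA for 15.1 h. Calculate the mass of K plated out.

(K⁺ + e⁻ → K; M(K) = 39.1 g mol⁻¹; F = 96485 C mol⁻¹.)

17.4 g

Q = I·t = 0.7880 A × 54360 s = 42840 C.
n(e⁻) = Q/F = 42840 / 96485 = 0.4440 mol.
K⁺ + e⁻ → K, so n(K) = n(e⁻)/1 = 0.4440 mol.
m = n·M = 0.4440 × 39.1 = 17.4 g.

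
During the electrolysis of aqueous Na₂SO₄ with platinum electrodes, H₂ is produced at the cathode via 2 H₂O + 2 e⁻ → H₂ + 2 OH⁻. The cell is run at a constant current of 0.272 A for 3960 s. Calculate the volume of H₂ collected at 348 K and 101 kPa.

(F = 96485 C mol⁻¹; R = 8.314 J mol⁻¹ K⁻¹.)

Q = I·t = 0.2720 A × 3960.0 s = 1077 C.
n(e⁻) = Q/F = 1077 / 96485 = 0.01116 mol.
2 electrons are transferred per H₂ molecule, so n(H₂) = 0.01116 / 2 = 0.005582 mol.
V = nRT/P = (0.005582 × 8.314 × 348) / (101 × 10³ Pa) = 1.60 × 10⁻⁴ m³ = 0.160 L.

0.160 L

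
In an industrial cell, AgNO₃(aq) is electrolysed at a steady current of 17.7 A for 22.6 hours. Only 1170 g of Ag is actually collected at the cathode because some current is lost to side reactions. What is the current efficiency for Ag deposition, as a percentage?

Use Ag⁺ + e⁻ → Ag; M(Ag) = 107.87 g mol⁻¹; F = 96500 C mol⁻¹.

72.7 %

Q = I·t = 17.70 × 81360 = 1440000 C; n(e⁻) = 1440000/96500 = 14.92 mol.
Theoretical n(Ag) = n(e⁻)/1 = 14.92 mol, i.e. m_theo = 14.92 × 107.87 = 1610 g.
Efficiency = m_actual / m_theo = 1170 / 1610 = 72.7 %.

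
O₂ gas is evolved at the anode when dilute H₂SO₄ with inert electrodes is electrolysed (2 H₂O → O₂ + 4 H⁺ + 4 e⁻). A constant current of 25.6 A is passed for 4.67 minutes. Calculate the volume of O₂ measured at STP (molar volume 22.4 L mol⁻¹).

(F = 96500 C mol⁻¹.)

0.416 L

Q = I·t = 25.60 A × 280.20 s = 7173 C.
n(e⁻) = Q/F = 7173 / 96500 = 0.07433 mol.
4 electrons are transferred per O₂ molecule, so n(O₂) = 0.07433 / 4 = 0.01858 mol.
V = n × V_m = 0.01858 × 22.4 = 0.416 L.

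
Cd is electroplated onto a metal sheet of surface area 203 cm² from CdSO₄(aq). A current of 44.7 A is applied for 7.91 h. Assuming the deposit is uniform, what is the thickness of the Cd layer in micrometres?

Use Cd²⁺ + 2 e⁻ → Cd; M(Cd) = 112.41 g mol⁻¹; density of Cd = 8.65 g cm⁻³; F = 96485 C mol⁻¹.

4220 μm

Q = I·t = 44.70 × 28476 = 1273000 C; n(e⁻) = 13.19 mol.
n(Cd) = n(e⁻)/2 = 6.596 mol, so m = 6.596 × 112.41 = 741.5 g.
Volume = m/ρ = 741.5 / 8.65 = 85.72 cm³.
Thickness = V/A = 85.72 / 203 = 0.422 cm = 4220 μm.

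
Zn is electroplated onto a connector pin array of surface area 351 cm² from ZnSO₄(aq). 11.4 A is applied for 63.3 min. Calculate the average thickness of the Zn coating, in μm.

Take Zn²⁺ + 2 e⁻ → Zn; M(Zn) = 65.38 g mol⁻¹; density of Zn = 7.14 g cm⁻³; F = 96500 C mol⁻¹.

58.5 μm

Q = I·t = 11.40 × 3798.0 = 43300 C; n(e⁻) = 0.4487 mol.
n(Zn) = n(e⁻)/2 = 0.2243 mol, so m = 0.2243 × 65.38 = 14.67 g.
Volume = m/ρ = 14.67 / 7.14 = 2.054 cm³.
Thickness = V/A = 2.054 / 351 = 0.00585 cm = 58.5 μm.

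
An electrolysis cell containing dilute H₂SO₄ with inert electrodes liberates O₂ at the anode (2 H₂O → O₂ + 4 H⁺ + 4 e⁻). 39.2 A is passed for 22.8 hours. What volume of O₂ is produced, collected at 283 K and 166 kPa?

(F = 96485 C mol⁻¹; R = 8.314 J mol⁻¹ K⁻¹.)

118 L

Q = I·t = 39.20 A × 82080 s = 3218000 C.
n(e⁻) = Q/F = 3218000 / 96485 = 33.35 mol.
4 electrons are transferred per O₂ molecule, so n(O₂) = 33.35 / 4 = 8.337 mol.
V = nRT/P = (8.337 × 8.314 × 283) / (166 × 10³ Pa) = 0.118 m³ = 118 L.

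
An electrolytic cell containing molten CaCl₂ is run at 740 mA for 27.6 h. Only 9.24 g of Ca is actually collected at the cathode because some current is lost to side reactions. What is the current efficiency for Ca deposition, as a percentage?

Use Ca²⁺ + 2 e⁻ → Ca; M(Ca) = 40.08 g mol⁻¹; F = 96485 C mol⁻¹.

Q = I·t = 0.7400 × 99360 = 73530 C; n(e⁻) = 73530/96485 = 0.7621 mol.
Theoretical n(Ca) = n(e⁻)/2 = 0.3810 mol, i.e. m_theo = 0.3810 × 40.08 = 15.27 g.
Efficiency = m_actual / m_theo = 9.24 / 15.27 = 60.5 %.

60.5 %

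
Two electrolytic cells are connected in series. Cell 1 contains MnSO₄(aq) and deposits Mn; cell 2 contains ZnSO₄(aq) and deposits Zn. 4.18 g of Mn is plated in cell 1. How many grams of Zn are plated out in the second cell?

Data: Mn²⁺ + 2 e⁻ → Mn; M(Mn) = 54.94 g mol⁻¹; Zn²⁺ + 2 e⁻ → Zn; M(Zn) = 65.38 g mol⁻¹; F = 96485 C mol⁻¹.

4.97 g

n(Mn) = 4.18 / 54.94 = 0.07608 mol.
Since Mn²⁺ + 2 e⁻ → Mn, n(e⁻) passed = 2 × 0.07608 = 0.1522 mol.
Cells in series carry the same charge, so the same 0.1522 mol of electrons passes through cell 2.
Zn²⁺ + 2 e⁻ → Zn, so n(Zn) = 0.1522 / 2 = 0.07608 mol.
m(Zn) = 0.07608 × 65.38 = 4.97 g.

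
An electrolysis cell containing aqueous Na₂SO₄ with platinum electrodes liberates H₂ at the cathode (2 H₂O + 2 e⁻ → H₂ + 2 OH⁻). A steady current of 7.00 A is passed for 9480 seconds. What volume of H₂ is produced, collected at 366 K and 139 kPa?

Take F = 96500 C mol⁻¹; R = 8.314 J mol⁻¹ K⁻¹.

7.53 L

Q = I·t = 7.000 A × 9480.0 s = 66360 C.
n(e⁻) = Q/F = 66360 / 96500 = 0.6877 mol.
2 electrons are transferred per H₂ molecule, so n(H₂) = 0.6877 / 2 = 0.3438 mol.
V = nRT/P = (0.3438 × 8.314 × 366) / (139 × 10³ Pa) = 0.00753 m³ = 7.53 L.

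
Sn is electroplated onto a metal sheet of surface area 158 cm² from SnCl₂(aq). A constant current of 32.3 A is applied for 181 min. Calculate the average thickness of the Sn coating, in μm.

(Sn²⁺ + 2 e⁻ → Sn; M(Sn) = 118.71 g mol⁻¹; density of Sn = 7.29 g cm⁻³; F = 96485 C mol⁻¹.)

Q = I·t = 32.30 × 10860 = 350800 C; n(e⁻) = 3.636 mol.
n(Sn) = n(e⁻)/2 = 1.818 mol, so m = 1.818 × 118.71 = 215.8 g.
Volume = m/ρ = 215.8 / 7.29 = 29.60 cm³.
Thickness = V/A = 29.60 / 158 = 0.187 cm = 1870 μm.

1870 μm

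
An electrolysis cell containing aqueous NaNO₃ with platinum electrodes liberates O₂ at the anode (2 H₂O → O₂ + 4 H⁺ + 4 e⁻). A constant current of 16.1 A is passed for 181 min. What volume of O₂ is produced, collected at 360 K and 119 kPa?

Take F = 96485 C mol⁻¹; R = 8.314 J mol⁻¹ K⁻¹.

11.4 L

Q = I·t = 16.10 A × 10860 s = 174800 C.
n(e⁻) = Q/F = 174800 / 96485 = 1.812 mol.
4 electrons are transferred per O₂ molecule, so n(O₂) = 1.812 / 4 = 0.4530 mol.
V = nRT/P = (0.4530 × 8.314 × 360) / (119 × 10³ Pa) = 0.0114 m³ = 11.4 L.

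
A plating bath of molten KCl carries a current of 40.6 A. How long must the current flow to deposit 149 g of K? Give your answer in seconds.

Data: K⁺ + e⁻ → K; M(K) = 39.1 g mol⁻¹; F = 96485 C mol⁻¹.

n(K) = m/M = 149 / 39.1 = 3.811 mol.
Each K atom requires 1 electron, so n(e⁻) = 1 × 3.811 = 3.811 mol.
Q = n(e⁻)·F = 3.811 × 96485 = 367700 C.
t = Q/I = 367700 / 40.60 A = 9056 s.

9060 s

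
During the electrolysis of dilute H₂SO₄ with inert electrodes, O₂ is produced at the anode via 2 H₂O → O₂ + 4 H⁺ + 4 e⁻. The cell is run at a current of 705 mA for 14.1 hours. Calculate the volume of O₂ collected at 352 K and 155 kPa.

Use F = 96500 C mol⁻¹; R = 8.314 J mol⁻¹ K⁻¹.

1.75 L

Q = I·t = 0.7050 A × 50760 s = 35790 C.
n(e⁻) = Q/F = 35790 / 96500 = 0.3708 mol.
4 electrons are transferred per O₂ molecule, so n(O₂) = 0.3708 / 4 = 0.09271 mol.
V = nRT/P = (0.09271 × 8.314 × 352) / (155 × 10³ Pa) = 0.00175 m³ = 1.75 L.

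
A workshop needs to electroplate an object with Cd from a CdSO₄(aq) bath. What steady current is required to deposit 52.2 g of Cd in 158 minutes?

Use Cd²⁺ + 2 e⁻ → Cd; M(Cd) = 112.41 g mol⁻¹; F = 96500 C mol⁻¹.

9.45 A

n(Cd) = 52.2 / 112.41 = 0.4644 mol.
n(e⁻) = 2 × 0.4644 = 0.9287 mol.
Q = n(e⁻)·F = 0.9287 × 96500 = 89620 C.
I = Q/t = 89620 / 9480.0 s = 9.45 A.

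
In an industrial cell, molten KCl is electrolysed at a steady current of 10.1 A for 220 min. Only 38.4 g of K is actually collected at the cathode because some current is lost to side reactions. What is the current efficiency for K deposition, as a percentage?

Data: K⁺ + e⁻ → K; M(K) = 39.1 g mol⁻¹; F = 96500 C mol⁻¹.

71.1 %

Q = I·t = 10.10 × 13200 = 133300 C; n(e⁻) = 133300/96500 = 1.382 mol.
Theoretical n(K) = n(e⁻)/1 = 1.382 mol, i.e. m_theo = 1.382 × 39.1 = 54.02 g.
Efficiency = m_actual / m_theo = 38.4 / 54.02 = 71.1 %.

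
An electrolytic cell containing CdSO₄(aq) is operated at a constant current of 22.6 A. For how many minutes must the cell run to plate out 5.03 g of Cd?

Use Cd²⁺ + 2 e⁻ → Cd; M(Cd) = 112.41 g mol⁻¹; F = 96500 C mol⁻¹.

n(Cd) = m/M = 5.03 / 112.41 = 0.04475 mol.
Each Cd atom requires 2 electrons, so n(e⁻) = 2 × 0.04475 = 0.08949 mol.
Q = n(e⁻)·F = 0.08949 × 96500 = 8636 C.
t = Q/I = 8636 / 22.60 A = 382.1 s = 6.37 min.

6.37 min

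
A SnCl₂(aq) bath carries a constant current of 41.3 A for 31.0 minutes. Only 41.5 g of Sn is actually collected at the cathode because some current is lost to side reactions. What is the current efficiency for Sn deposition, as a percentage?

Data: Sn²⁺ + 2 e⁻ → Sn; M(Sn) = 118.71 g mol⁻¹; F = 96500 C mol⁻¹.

Q = I·t = 41.30 × 1860.0 = 76820 C; n(e⁻) = 76820/96500 = 0.7960 mol.
Theoretical n(Sn) = n(e⁻)/2 = 0.3980 mol, i.e. m_theo = 0.3980 × 118.71 = 47.25 g.
Efficiency = m_actual / m_theo = 41.5 / 47.25 = 87.8 %.

87.8 %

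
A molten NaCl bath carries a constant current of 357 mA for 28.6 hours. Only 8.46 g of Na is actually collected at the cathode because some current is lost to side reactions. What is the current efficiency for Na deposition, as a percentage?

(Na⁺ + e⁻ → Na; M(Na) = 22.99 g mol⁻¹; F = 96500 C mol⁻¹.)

96.6 %

Q = I·t = 0.3570 × 102960 = 36760 C; n(e⁻) = 36760/96500 = 0.3809 mol.
Theoretical n(Na) = n(e⁻)/1 = 0.3809 mol, i.e. m_theo = 0.3809 × 22.99 = 8.757 g.
Efficiency = m_actual / m_theo = 8.46 / 8.757 = 96.6 %.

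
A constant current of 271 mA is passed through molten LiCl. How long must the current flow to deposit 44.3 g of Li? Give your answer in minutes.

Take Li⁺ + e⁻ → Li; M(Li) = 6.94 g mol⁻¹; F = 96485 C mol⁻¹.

n(Li) = m/M = 44.3 / 6.94 = 6.383 mol.
Each Li atom requires 1 electron, so n(e⁻) = 1 × 6.383 = 6.383 mol.
Q = n(e⁻)·F = 6.383 × 96485 = 615900 C.
t = Q/I = 615900 / 0.2710 A = 2273000 s = 37900 min.

37900 min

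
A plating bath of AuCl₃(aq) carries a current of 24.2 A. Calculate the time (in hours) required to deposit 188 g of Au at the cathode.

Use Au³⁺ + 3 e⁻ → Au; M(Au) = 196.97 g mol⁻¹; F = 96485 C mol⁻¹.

3.17 h

n(Au) = m/M = 188 / 196.97 = 0.9545 mol.
Each Au atom requires 3 electrons, so n(e⁻) = 3 × 0.9545 = 2.863 mol.
Q = n(e⁻)·F = 2.863 × 96485 = 276300 C.
t = Q/I = 276300 / 24.20 A = 11420 s = 3.17 h.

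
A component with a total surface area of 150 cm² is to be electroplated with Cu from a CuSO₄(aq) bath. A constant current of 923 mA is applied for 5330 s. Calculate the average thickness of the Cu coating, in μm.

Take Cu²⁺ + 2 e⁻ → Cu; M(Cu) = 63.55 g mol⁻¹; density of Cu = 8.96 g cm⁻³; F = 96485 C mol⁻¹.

12.1 μm

Q = I·t = 0.9230 × 5330.0 = 4920 C; n(e⁻) = 0.05099 mol.
n(Cu) = n(e⁻)/2 = 0.02549 mol, so m = 0.02549 × 63.55 = 1.620 g.
Volume = m/ρ = 1.620 / 8.96 = 0.1808 cm³.
Thickness = V/A = 0.1808 / 150 = 0.00121 cm = 12.1 μm.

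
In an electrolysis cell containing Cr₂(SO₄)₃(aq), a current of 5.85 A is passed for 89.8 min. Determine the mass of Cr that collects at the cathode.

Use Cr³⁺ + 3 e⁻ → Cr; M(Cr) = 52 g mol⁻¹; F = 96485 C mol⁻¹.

Q = I·t = 5.850 A × 5388.0 s = 31520 C.
n(e⁻) = Q/F = 31520 / 96485 = 0.3267 mol.
Cr³⁺ + 3 e⁻ → Cr, so n(Cr) = n(e⁻)/3 = 0.1089 mol.
m = n·M = 0.1089 × 52 = 5.66 g.

5.66 g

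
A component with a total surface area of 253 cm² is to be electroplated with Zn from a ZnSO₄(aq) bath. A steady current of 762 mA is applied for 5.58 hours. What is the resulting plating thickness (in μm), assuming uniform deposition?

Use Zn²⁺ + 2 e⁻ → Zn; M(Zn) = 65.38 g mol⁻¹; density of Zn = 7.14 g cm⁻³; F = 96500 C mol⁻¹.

Q = I·t = 0.7620 × 20088 = 15310 C; n(e⁻) = 0.1586 mol.
n(Zn) = n(e⁻)/2 = 0.07931 mol, so m = 0.07931 × 65.38 = 5.185 g.
Volume = m/ρ = 5.185 / 7.14 = 0.7262 cm³.
Thickness = V/A = 0.7262 / 253 = 0.00287 cm = 28.7 μm.

28.7 μm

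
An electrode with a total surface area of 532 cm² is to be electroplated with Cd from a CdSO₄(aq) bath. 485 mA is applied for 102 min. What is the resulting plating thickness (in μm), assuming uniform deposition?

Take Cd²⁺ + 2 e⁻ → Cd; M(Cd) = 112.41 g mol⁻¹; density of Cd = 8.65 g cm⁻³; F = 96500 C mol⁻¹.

Q = I·t = 0.4850 × 6120.0 = 2968 C; n(e⁻) = 0.03076 mol.
n(Cd) = n(e⁻)/2 = 0.01538 mol, so m = 0.01538 × 112.41 = 1.729 g.
Volume = m/ρ = 1.729 / 8.65 = 0.1999 cm³.
Thickness = V/A = 0.1999 / 532 = 3.76 × 10⁻⁴ cm = 3.76 μm.

3.76 μm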